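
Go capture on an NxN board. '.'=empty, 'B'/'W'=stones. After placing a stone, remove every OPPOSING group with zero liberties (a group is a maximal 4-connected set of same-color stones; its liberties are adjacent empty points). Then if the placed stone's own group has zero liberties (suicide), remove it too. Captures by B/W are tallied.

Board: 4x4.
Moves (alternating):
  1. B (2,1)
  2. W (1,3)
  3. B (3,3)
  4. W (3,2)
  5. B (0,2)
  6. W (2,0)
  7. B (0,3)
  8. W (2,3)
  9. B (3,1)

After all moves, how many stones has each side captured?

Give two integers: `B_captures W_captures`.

Move 1: B@(2,1) -> caps B=0 W=0
Move 2: W@(1,3) -> caps B=0 W=0
Move 3: B@(3,3) -> caps B=0 W=0
Move 4: W@(3,2) -> caps B=0 W=0
Move 5: B@(0,2) -> caps B=0 W=0
Move 6: W@(2,0) -> caps B=0 W=0
Move 7: B@(0,3) -> caps B=0 W=0
Move 8: W@(2,3) -> caps B=0 W=1
Move 9: B@(3,1) -> caps B=0 W=1

Answer: 0 1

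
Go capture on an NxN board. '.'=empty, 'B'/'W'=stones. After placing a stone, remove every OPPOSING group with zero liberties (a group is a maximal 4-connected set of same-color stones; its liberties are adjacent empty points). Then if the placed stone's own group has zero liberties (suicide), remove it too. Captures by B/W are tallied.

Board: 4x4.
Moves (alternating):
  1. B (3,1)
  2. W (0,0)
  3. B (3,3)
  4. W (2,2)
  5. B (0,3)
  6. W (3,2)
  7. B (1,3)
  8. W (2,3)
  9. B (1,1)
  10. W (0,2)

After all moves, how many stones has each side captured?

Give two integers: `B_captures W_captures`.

Answer: 0 1

Derivation:
Move 1: B@(3,1) -> caps B=0 W=0
Move 2: W@(0,0) -> caps B=0 W=0
Move 3: B@(3,3) -> caps B=0 W=0
Move 4: W@(2,2) -> caps B=0 W=0
Move 5: B@(0,3) -> caps B=0 W=0
Move 6: W@(3,2) -> caps B=0 W=0
Move 7: B@(1,3) -> caps B=0 W=0
Move 8: W@(2,3) -> caps B=0 W=1
Move 9: B@(1,1) -> caps B=0 W=1
Move 10: W@(0,2) -> caps B=0 W=1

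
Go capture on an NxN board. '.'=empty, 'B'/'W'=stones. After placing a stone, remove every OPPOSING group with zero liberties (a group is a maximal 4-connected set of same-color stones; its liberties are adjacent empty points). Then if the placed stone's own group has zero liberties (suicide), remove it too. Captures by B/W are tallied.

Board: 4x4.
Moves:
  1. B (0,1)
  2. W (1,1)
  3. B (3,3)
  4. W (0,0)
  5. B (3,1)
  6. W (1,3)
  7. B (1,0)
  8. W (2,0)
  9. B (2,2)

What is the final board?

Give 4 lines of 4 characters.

Answer: .B..
BW.W
W.B.
.B.B

Derivation:
Move 1: B@(0,1) -> caps B=0 W=0
Move 2: W@(1,1) -> caps B=0 W=0
Move 3: B@(3,3) -> caps B=0 W=0
Move 4: W@(0,0) -> caps B=0 W=0
Move 5: B@(3,1) -> caps B=0 W=0
Move 6: W@(1,3) -> caps B=0 W=0
Move 7: B@(1,0) -> caps B=1 W=0
Move 8: W@(2,0) -> caps B=1 W=0
Move 9: B@(2,2) -> caps B=1 W=0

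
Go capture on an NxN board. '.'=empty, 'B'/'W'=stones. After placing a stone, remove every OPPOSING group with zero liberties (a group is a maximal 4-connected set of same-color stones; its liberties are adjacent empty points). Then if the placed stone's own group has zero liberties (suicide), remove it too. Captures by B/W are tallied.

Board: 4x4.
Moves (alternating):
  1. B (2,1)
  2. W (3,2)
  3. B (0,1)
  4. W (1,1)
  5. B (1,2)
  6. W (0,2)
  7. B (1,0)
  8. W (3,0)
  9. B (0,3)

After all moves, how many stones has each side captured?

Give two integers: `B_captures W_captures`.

Answer: 2 0

Derivation:
Move 1: B@(2,1) -> caps B=0 W=0
Move 2: W@(3,2) -> caps B=0 W=0
Move 3: B@(0,1) -> caps B=0 W=0
Move 4: W@(1,1) -> caps B=0 W=0
Move 5: B@(1,2) -> caps B=0 W=0
Move 6: W@(0,2) -> caps B=0 W=0
Move 7: B@(1,0) -> caps B=1 W=0
Move 8: W@(3,0) -> caps B=1 W=0
Move 9: B@(0,3) -> caps B=2 W=0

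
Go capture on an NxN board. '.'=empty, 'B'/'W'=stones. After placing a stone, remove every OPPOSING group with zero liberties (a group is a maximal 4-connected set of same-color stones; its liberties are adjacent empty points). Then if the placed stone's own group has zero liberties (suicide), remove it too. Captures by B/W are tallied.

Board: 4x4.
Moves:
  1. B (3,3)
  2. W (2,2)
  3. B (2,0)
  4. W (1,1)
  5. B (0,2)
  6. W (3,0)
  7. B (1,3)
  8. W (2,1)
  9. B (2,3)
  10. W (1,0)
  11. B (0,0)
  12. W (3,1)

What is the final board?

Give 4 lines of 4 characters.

Move 1: B@(3,3) -> caps B=0 W=0
Move 2: W@(2,2) -> caps B=0 W=0
Move 3: B@(2,0) -> caps B=0 W=0
Move 4: W@(1,1) -> caps B=0 W=0
Move 5: B@(0,2) -> caps B=0 W=0
Move 6: W@(3,0) -> caps B=0 W=0
Move 7: B@(1,3) -> caps B=0 W=0
Move 8: W@(2,1) -> caps B=0 W=0
Move 9: B@(2,3) -> caps B=0 W=0
Move 10: W@(1,0) -> caps B=0 W=1
Move 11: B@(0,0) -> caps B=0 W=1
Move 12: W@(3,1) -> caps B=0 W=1

Answer: B.B.
WW.B
.WWB
WW.B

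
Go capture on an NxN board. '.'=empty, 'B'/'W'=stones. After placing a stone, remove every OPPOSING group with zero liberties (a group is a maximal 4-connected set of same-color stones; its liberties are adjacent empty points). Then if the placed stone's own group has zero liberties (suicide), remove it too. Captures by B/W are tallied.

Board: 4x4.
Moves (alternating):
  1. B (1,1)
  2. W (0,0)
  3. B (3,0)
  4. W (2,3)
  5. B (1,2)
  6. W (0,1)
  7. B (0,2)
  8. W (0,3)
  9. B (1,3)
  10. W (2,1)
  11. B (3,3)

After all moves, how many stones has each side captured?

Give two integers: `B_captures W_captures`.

Answer: 1 0

Derivation:
Move 1: B@(1,1) -> caps B=0 W=0
Move 2: W@(0,0) -> caps B=0 W=0
Move 3: B@(3,0) -> caps B=0 W=0
Move 4: W@(2,3) -> caps B=0 W=0
Move 5: B@(1,2) -> caps B=0 W=0
Move 6: W@(0,1) -> caps B=0 W=0
Move 7: B@(0,2) -> caps B=0 W=0
Move 8: W@(0,3) -> caps B=0 W=0
Move 9: B@(1,3) -> caps B=1 W=0
Move 10: W@(2,1) -> caps B=1 W=0
Move 11: B@(3,3) -> caps B=1 W=0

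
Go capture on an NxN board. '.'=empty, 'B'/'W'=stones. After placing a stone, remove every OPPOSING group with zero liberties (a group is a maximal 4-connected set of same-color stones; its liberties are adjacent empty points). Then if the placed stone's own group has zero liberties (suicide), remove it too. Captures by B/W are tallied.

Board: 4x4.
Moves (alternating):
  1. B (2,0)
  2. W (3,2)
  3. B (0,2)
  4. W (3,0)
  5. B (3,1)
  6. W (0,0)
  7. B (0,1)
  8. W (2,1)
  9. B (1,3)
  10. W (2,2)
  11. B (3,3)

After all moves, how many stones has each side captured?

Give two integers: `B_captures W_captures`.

Move 1: B@(2,0) -> caps B=0 W=0
Move 2: W@(3,2) -> caps B=0 W=0
Move 3: B@(0,2) -> caps B=0 W=0
Move 4: W@(3,0) -> caps B=0 W=0
Move 5: B@(3,1) -> caps B=1 W=0
Move 6: W@(0,0) -> caps B=1 W=0
Move 7: B@(0,1) -> caps B=1 W=0
Move 8: W@(2,1) -> caps B=1 W=0
Move 9: B@(1,3) -> caps B=1 W=0
Move 10: W@(2,2) -> caps B=1 W=0
Move 11: B@(3,3) -> caps B=1 W=0

Answer: 1 0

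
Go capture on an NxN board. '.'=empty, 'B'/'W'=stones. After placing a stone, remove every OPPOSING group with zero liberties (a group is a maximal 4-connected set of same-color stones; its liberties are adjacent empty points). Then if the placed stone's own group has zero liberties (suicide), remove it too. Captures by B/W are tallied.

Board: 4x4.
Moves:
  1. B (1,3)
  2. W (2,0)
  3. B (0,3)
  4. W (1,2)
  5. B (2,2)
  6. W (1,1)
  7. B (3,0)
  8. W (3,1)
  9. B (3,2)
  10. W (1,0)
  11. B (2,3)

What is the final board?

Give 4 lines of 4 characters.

Answer: ...B
WWWB
W.BB
.WB.

Derivation:
Move 1: B@(1,3) -> caps B=0 W=0
Move 2: W@(2,0) -> caps B=0 W=0
Move 3: B@(0,3) -> caps B=0 W=0
Move 4: W@(1,2) -> caps B=0 W=0
Move 5: B@(2,2) -> caps B=0 W=0
Move 6: W@(1,1) -> caps B=0 W=0
Move 7: B@(3,0) -> caps B=0 W=0
Move 8: W@(3,1) -> caps B=0 W=1
Move 9: B@(3,2) -> caps B=0 W=1
Move 10: W@(1,0) -> caps B=0 W=1
Move 11: B@(2,3) -> caps B=0 W=1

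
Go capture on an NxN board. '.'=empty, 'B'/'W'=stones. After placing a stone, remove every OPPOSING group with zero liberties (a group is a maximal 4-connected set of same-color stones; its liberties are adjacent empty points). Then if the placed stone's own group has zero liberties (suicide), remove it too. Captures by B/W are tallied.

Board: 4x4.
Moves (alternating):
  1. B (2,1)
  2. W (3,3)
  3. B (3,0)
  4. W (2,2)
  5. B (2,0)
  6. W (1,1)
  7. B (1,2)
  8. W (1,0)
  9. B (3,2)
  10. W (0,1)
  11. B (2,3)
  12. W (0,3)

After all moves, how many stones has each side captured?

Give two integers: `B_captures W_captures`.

Answer: 2 0

Derivation:
Move 1: B@(2,1) -> caps B=0 W=0
Move 2: W@(3,3) -> caps B=0 W=0
Move 3: B@(3,0) -> caps B=0 W=0
Move 4: W@(2,2) -> caps B=0 W=0
Move 5: B@(2,0) -> caps B=0 W=0
Move 6: W@(1,1) -> caps B=0 W=0
Move 7: B@(1,2) -> caps B=0 W=0
Move 8: W@(1,0) -> caps B=0 W=0
Move 9: B@(3,2) -> caps B=0 W=0
Move 10: W@(0,1) -> caps B=0 W=0
Move 11: B@(2,3) -> caps B=2 W=0
Move 12: W@(0,3) -> caps B=2 W=0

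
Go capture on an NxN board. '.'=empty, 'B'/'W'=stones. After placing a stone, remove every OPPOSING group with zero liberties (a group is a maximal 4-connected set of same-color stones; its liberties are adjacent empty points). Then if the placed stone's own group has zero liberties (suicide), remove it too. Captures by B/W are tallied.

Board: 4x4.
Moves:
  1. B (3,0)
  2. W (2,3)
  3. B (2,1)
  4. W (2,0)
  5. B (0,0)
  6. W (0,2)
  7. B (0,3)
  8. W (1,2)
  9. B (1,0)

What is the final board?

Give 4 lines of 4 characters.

Answer: B.WB
B.W.
.B.W
B...

Derivation:
Move 1: B@(3,0) -> caps B=0 W=0
Move 2: W@(2,3) -> caps B=0 W=0
Move 3: B@(2,1) -> caps B=0 W=0
Move 4: W@(2,0) -> caps B=0 W=0
Move 5: B@(0,0) -> caps B=0 W=0
Move 6: W@(0,2) -> caps B=0 W=0
Move 7: B@(0,3) -> caps B=0 W=0
Move 8: W@(1,2) -> caps B=0 W=0
Move 9: B@(1,0) -> caps B=1 W=0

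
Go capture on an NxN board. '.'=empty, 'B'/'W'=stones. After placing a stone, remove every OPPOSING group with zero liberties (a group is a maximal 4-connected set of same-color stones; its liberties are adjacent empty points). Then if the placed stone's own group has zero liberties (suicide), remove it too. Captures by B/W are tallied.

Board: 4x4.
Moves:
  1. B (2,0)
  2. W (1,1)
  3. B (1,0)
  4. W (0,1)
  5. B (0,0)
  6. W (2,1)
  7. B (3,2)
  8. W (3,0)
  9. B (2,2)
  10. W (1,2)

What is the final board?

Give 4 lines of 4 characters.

Answer: .W..
.WW.
.WB.
W.B.

Derivation:
Move 1: B@(2,0) -> caps B=0 W=0
Move 2: W@(1,1) -> caps B=0 W=0
Move 3: B@(1,0) -> caps B=0 W=0
Move 4: W@(0,1) -> caps B=0 W=0
Move 5: B@(0,0) -> caps B=0 W=0
Move 6: W@(2,1) -> caps B=0 W=0
Move 7: B@(3,2) -> caps B=0 W=0
Move 8: W@(3,0) -> caps B=0 W=3
Move 9: B@(2,2) -> caps B=0 W=3
Move 10: W@(1,2) -> caps B=0 W=3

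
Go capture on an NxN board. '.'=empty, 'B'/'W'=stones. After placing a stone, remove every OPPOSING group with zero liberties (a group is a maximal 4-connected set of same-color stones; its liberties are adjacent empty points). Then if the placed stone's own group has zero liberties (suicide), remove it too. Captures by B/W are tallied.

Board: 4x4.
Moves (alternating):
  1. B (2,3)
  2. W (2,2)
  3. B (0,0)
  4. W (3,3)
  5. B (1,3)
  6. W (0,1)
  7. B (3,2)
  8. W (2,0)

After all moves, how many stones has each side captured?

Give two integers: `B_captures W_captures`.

Move 1: B@(2,3) -> caps B=0 W=0
Move 2: W@(2,2) -> caps B=0 W=0
Move 3: B@(0,0) -> caps B=0 W=0
Move 4: W@(3,3) -> caps B=0 W=0
Move 5: B@(1,3) -> caps B=0 W=0
Move 6: W@(0,1) -> caps B=0 W=0
Move 7: B@(3,2) -> caps B=1 W=0
Move 8: W@(2,0) -> caps B=1 W=0

Answer: 1 0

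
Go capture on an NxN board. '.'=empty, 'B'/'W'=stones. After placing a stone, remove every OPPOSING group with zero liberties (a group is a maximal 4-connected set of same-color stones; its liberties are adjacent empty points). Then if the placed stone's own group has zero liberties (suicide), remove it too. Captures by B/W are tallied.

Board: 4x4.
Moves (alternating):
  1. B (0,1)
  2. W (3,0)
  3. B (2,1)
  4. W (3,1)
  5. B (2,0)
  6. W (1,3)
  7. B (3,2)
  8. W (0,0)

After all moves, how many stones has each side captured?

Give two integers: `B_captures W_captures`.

Move 1: B@(0,1) -> caps B=0 W=0
Move 2: W@(3,0) -> caps B=0 W=0
Move 3: B@(2,1) -> caps B=0 W=0
Move 4: W@(3,1) -> caps B=0 W=0
Move 5: B@(2,0) -> caps B=0 W=0
Move 6: W@(1,3) -> caps B=0 W=0
Move 7: B@(3,2) -> caps B=2 W=0
Move 8: W@(0,0) -> caps B=2 W=0

Answer: 2 0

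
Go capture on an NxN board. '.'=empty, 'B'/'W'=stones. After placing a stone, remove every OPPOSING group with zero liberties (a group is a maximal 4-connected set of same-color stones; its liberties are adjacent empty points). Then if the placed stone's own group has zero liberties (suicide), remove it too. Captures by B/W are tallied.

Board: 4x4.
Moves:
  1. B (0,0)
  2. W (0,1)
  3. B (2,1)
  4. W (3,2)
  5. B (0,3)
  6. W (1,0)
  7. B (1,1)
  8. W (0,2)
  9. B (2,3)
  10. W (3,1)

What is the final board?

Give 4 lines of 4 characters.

Answer: .WWB
WB..
.B.B
.WW.

Derivation:
Move 1: B@(0,0) -> caps B=0 W=0
Move 2: W@(0,1) -> caps B=0 W=0
Move 3: B@(2,1) -> caps B=0 W=0
Move 4: W@(3,2) -> caps B=0 W=0
Move 5: B@(0,3) -> caps B=0 W=0
Move 6: W@(1,0) -> caps B=0 W=1
Move 7: B@(1,1) -> caps B=0 W=1
Move 8: W@(0,2) -> caps B=0 W=1
Move 9: B@(2,3) -> caps B=0 W=1
Move 10: W@(3,1) -> caps B=0 W=1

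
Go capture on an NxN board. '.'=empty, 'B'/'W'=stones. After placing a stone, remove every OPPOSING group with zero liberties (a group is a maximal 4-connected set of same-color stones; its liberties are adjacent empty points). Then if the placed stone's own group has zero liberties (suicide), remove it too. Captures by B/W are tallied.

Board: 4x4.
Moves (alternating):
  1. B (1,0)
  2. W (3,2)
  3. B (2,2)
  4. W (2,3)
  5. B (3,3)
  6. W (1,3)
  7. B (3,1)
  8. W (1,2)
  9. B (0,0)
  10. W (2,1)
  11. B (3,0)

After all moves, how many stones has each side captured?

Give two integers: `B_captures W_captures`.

Move 1: B@(1,0) -> caps B=0 W=0
Move 2: W@(3,2) -> caps B=0 W=0
Move 3: B@(2,2) -> caps B=0 W=0
Move 4: W@(2,3) -> caps B=0 W=0
Move 5: B@(3,3) -> caps B=0 W=0
Move 6: W@(1,3) -> caps B=0 W=0
Move 7: B@(3,1) -> caps B=0 W=0
Move 8: W@(1,2) -> caps B=0 W=0
Move 9: B@(0,0) -> caps B=0 W=0
Move 10: W@(2,1) -> caps B=0 W=1
Move 11: B@(3,0) -> caps B=0 W=1

Answer: 0 1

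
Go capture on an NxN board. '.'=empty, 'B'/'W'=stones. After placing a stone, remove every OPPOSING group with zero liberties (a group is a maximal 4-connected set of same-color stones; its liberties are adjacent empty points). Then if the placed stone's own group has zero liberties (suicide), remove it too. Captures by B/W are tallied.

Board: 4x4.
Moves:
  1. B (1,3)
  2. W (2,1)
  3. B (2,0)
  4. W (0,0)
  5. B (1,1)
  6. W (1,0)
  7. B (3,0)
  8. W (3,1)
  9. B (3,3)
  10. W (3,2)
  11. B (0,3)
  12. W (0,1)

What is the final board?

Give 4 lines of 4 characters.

Move 1: B@(1,3) -> caps B=0 W=0
Move 2: W@(2,1) -> caps B=0 W=0
Move 3: B@(2,0) -> caps B=0 W=0
Move 4: W@(0,0) -> caps B=0 W=0
Move 5: B@(1,1) -> caps B=0 W=0
Move 6: W@(1,0) -> caps B=0 W=0
Move 7: B@(3,0) -> caps B=0 W=0
Move 8: W@(3,1) -> caps B=0 W=2
Move 9: B@(3,3) -> caps B=0 W=2
Move 10: W@(3,2) -> caps B=0 W=2
Move 11: B@(0,3) -> caps B=0 W=2
Move 12: W@(0,1) -> caps B=0 W=2

Answer: WW.B
WB.B
.W..
.WWB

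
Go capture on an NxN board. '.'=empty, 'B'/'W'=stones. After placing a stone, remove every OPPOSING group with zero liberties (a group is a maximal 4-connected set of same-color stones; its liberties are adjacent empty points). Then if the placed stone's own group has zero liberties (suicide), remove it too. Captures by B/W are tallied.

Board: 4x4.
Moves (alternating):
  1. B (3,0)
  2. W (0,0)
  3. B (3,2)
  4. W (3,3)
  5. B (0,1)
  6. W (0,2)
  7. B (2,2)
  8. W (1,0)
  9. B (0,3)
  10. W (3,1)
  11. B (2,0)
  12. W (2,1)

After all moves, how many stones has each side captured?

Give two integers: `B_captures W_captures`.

Move 1: B@(3,0) -> caps B=0 W=0
Move 2: W@(0,0) -> caps B=0 W=0
Move 3: B@(3,2) -> caps B=0 W=0
Move 4: W@(3,3) -> caps B=0 W=0
Move 5: B@(0,1) -> caps B=0 W=0
Move 6: W@(0,2) -> caps B=0 W=0
Move 7: B@(2,2) -> caps B=0 W=0
Move 8: W@(1,0) -> caps B=0 W=0
Move 9: B@(0,3) -> caps B=0 W=0
Move 10: W@(3,1) -> caps B=0 W=0
Move 11: B@(2,0) -> caps B=0 W=0
Move 12: W@(2,1) -> caps B=0 W=2

Answer: 0 2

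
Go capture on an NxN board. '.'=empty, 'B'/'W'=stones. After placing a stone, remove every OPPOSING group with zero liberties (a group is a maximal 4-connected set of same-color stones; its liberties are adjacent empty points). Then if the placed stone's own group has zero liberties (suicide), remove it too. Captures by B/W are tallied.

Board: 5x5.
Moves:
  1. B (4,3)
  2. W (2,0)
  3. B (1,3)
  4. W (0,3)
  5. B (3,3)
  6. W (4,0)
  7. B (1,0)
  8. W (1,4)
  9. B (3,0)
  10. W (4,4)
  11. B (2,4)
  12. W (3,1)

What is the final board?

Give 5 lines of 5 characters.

Answer: ...W.
B..BW
W...B
.W.B.
W..BW

Derivation:
Move 1: B@(4,3) -> caps B=0 W=0
Move 2: W@(2,0) -> caps B=0 W=0
Move 3: B@(1,3) -> caps B=0 W=0
Move 4: W@(0,3) -> caps B=0 W=0
Move 5: B@(3,3) -> caps B=0 W=0
Move 6: W@(4,0) -> caps B=0 W=0
Move 7: B@(1,0) -> caps B=0 W=0
Move 8: W@(1,4) -> caps B=0 W=0
Move 9: B@(3,0) -> caps B=0 W=0
Move 10: W@(4,4) -> caps B=0 W=0
Move 11: B@(2,4) -> caps B=0 W=0
Move 12: W@(3,1) -> caps B=0 W=1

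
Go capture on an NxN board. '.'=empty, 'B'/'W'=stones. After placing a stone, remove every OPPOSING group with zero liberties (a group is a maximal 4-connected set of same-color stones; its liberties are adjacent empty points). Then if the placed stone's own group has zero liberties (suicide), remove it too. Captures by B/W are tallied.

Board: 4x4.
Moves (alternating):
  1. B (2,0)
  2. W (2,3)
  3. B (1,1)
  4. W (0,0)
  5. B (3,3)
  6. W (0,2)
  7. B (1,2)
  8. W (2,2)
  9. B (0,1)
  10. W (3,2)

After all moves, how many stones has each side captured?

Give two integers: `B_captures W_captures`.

Answer: 0 1

Derivation:
Move 1: B@(2,0) -> caps B=0 W=0
Move 2: W@(2,3) -> caps B=0 W=0
Move 3: B@(1,1) -> caps B=0 W=0
Move 4: W@(0,0) -> caps B=0 W=0
Move 5: B@(3,3) -> caps B=0 W=0
Move 6: W@(0,2) -> caps B=0 W=0
Move 7: B@(1,2) -> caps B=0 W=0
Move 8: W@(2,2) -> caps B=0 W=0
Move 9: B@(0,1) -> caps B=0 W=0
Move 10: W@(3,2) -> caps B=0 W=1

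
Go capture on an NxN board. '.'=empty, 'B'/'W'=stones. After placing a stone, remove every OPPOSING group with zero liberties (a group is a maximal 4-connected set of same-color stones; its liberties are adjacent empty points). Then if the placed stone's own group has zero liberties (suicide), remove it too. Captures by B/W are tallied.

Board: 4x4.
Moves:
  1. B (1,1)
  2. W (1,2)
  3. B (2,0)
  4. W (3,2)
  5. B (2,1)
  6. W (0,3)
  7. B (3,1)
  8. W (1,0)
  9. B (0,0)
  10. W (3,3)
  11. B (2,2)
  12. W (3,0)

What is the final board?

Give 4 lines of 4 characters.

Move 1: B@(1,1) -> caps B=0 W=0
Move 2: W@(1,2) -> caps B=0 W=0
Move 3: B@(2,0) -> caps B=0 W=0
Move 4: W@(3,2) -> caps B=0 W=0
Move 5: B@(2,1) -> caps B=0 W=0
Move 6: W@(0,3) -> caps B=0 W=0
Move 7: B@(3,1) -> caps B=0 W=0
Move 8: W@(1,0) -> caps B=0 W=0
Move 9: B@(0,0) -> caps B=1 W=0
Move 10: W@(3,3) -> caps B=1 W=0
Move 11: B@(2,2) -> caps B=1 W=0
Move 12: W@(3,0) -> caps B=1 W=0

Answer: B..W
.BW.
BBB.
.BWW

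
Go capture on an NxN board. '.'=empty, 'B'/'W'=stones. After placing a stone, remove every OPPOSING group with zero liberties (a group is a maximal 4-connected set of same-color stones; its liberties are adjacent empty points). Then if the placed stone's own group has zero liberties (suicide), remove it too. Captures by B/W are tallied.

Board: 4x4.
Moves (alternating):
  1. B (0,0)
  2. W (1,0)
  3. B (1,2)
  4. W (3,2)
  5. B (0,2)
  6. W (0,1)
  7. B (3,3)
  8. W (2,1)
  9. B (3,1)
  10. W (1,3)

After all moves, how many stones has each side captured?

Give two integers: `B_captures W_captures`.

Answer: 0 1

Derivation:
Move 1: B@(0,0) -> caps B=0 W=0
Move 2: W@(1,0) -> caps B=0 W=0
Move 3: B@(1,2) -> caps B=0 W=0
Move 4: W@(3,2) -> caps B=0 W=0
Move 5: B@(0,2) -> caps B=0 W=0
Move 6: W@(0,1) -> caps B=0 W=1
Move 7: B@(3,3) -> caps B=0 W=1
Move 8: W@(2,1) -> caps B=0 W=1
Move 9: B@(3,1) -> caps B=0 W=1
Move 10: W@(1,3) -> caps B=0 W=1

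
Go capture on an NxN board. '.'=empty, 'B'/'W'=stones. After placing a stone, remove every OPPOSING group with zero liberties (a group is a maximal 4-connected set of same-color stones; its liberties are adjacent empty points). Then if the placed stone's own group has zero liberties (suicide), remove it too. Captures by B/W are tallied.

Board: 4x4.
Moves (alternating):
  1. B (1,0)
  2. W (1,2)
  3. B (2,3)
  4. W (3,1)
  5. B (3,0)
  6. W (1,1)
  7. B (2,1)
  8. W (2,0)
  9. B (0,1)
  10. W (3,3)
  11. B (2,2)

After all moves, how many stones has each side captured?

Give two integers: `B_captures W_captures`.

Answer: 0 1

Derivation:
Move 1: B@(1,0) -> caps B=0 W=0
Move 2: W@(1,2) -> caps B=0 W=0
Move 3: B@(2,3) -> caps B=0 W=0
Move 4: W@(3,1) -> caps B=0 W=0
Move 5: B@(3,0) -> caps B=0 W=0
Move 6: W@(1,1) -> caps B=0 W=0
Move 7: B@(2,1) -> caps B=0 W=0
Move 8: W@(2,0) -> caps B=0 W=1
Move 9: B@(0,1) -> caps B=0 W=1
Move 10: W@(3,3) -> caps B=0 W=1
Move 11: B@(2,2) -> caps B=0 W=1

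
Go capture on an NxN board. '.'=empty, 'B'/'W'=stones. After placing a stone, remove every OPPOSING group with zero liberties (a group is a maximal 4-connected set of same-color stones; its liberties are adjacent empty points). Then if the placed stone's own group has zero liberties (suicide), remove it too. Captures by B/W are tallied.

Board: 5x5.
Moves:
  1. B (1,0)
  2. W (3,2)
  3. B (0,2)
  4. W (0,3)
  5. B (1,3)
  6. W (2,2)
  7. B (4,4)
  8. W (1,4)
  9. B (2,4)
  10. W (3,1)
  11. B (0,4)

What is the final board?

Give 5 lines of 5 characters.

Move 1: B@(1,0) -> caps B=0 W=0
Move 2: W@(3,2) -> caps B=0 W=0
Move 3: B@(0,2) -> caps B=0 W=0
Move 4: W@(0,3) -> caps B=0 W=0
Move 5: B@(1,3) -> caps B=0 W=0
Move 6: W@(2,2) -> caps B=0 W=0
Move 7: B@(4,4) -> caps B=0 W=0
Move 8: W@(1,4) -> caps B=0 W=0
Move 9: B@(2,4) -> caps B=0 W=0
Move 10: W@(3,1) -> caps B=0 W=0
Move 11: B@(0,4) -> caps B=2 W=0

Answer: ..B.B
B..B.
..W.B
.WW..
....B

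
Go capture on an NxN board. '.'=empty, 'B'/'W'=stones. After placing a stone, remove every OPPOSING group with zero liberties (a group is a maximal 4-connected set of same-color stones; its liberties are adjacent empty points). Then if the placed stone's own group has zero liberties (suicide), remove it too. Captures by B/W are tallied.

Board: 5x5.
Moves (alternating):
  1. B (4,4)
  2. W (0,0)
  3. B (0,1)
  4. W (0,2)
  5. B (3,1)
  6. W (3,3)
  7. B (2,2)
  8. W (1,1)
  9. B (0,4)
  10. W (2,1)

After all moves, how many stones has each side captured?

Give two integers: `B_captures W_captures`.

Move 1: B@(4,4) -> caps B=0 W=0
Move 2: W@(0,0) -> caps B=0 W=0
Move 3: B@(0,1) -> caps B=0 W=0
Move 4: W@(0,2) -> caps B=0 W=0
Move 5: B@(3,1) -> caps B=0 W=0
Move 6: W@(3,3) -> caps B=0 W=0
Move 7: B@(2,2) -> caps B=0 W=0
Move 8: W@(1,1) -> caps B=0 W=1
Move 9: B@(0,4) -> caps B=0 W=1
Move 10: W@(2,1) -> caps B=0 W=1

Answer: 0 1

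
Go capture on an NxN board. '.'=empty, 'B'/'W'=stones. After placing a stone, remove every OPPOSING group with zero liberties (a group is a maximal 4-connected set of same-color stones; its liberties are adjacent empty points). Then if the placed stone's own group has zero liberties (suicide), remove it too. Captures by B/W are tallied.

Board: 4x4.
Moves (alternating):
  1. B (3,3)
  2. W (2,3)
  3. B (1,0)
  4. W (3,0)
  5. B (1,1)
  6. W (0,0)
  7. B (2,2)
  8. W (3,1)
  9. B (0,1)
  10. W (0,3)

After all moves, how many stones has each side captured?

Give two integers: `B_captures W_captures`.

Move 1: B@(3,3) -> caps B=0 W=0
Move 2: W@(2,3) -> caps B=0 W=0
Move 3: B@(1,0) -> caps B=0 W=0
Move 4: W@(3,0) -> caps B=0 W=0
Move 5: B@(1,1) -> caps B=0 W=0
Move 6: W@(0,0) -> caps B=0 W=0
Move 7: B@(2,2) -> caps B=0 W=0
Move 8: W@(3,1) -> caps B=0 W=0
Move 9: B@(0,1) -> caps B=1 W=0
Move 10: W@(0,3) -> caps B=1 W=0

Answer: 1 0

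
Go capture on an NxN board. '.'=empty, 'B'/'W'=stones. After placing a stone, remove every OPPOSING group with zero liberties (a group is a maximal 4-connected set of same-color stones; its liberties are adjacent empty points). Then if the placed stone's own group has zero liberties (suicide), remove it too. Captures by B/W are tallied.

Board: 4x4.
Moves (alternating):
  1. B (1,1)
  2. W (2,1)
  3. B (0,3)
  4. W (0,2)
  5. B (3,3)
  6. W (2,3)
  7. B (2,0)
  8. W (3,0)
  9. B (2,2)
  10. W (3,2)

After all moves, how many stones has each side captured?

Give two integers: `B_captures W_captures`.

Move 1: B@(1,1) -> caps B=0 W=0
Move 2: W@(2,1) -> caps B=0 W=0
Move 3: B@(0,3) -> caps B=0 W=0
Move 4: W@(0,2) -> caps B=0 W=0
Move 5: B@(3,3) -> caps B=0 W=0
Move 6: W@(2,3) -> caps B=0 W=0
Move 7: B@(2,0) -> caps B=0 W=0
Move 8: W@(3,0) -> caps B=0 W=0
Move 9: B@(2,2) -> caps B=0 W=0
Move 10: W@(3,2) -> caps B=0 W=1

Answer: 0 1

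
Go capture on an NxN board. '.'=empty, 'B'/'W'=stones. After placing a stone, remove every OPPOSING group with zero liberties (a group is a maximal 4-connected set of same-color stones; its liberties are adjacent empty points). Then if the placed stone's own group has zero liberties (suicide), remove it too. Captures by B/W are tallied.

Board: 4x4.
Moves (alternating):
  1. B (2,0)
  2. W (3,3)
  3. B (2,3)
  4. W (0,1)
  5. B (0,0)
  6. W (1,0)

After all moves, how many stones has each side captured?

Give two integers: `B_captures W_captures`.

Move 1: B@(2,0) -> caps B=0 W=0
Move 2: W@(3,3) -> caps B=0 W=0
Move 3: B@(2,3) -> caps B=0 W=0
Move 4: W@(0,1) -> caps B=0 W=0
Move 5: B@(0,0) -> caps B=0 W=0
Move 6: W@(1,0) -> caps B=0 W=1

Answer: 0 1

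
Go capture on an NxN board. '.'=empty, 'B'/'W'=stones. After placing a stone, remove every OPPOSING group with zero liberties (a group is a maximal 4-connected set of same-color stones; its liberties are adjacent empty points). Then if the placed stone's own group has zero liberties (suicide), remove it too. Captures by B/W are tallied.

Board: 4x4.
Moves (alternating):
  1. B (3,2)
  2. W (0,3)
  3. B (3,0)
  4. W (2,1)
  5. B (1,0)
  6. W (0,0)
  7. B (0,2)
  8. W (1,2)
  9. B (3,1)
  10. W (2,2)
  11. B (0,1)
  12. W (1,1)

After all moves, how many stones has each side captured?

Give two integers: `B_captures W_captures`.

Move 1: B@(3,2) -> caps B=0 W=0
Move 2: W@(0,3) -> caps B=0 W=0
Move 3: B@(3,0) -> caps B=0 W=0
Move 4: W@(2,1) -> caps B=0 W=0
Move 5: B@(1,0) -> caps B=0 W=0
Move 6: W@(0,0) -> caps B=0 W=0
Move 7: B@(0,2) -> caps B=0 W=0
Move 8: W@(1,2) -> caps B=0 W=0
Move 9: B@(3,1) -> caps B=0 W=0
Move 10: W@(2,2) -> caps B=0 W=0
Move 11: B@(0,1) -> caps B=1 W=0
Move 12: W@(1,1) -> caps B=1 W=0

Answer: 1 0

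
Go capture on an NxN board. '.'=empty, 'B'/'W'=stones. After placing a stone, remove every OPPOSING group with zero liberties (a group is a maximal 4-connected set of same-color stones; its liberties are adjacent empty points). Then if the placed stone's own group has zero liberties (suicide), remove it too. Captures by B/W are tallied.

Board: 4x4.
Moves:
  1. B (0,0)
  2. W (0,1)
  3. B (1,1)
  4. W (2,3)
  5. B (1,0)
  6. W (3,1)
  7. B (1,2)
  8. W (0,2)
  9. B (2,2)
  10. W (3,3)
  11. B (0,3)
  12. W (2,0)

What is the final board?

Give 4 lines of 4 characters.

Answer: B..B
BBB.
W.BW
.W.W

Derivation:
Move 1: B@(0,0) -> caps B=0 W=0
Move 2: W@(0,1) -> caps B=0 W=0
Move 3: B@(1,1) -> caps B=0 W=0
Move 4: W@(2,3) -> caps B=0 W=0
Move 5: B@(1,0) -> caps B=0 W=0
Move 6: W@(3,1) -> caps B=0 W=0
Move 7: B@(1,2) -> caps B=0 W=0
Move 8: W@(0,2) -> caps B=0 W=0
Move 9: B@(2,2) -> caps B=0 W=0
Move 10: W@(3,3) -> caps B=0 W=0
Move 11: B@(0,3) -> caps B=2 W=0
Move 12: W@(2,0) -> caps B=2 W=0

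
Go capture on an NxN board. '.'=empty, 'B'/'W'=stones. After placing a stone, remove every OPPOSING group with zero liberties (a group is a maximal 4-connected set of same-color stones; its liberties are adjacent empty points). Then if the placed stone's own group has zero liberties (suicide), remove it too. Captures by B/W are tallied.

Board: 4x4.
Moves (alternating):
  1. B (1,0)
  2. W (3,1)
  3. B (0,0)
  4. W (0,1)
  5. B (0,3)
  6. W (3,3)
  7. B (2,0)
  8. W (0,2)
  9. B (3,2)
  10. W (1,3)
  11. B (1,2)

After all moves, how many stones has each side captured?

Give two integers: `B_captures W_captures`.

Answer: 0 1

Derivation:
Move 1: B@(1,0) -> caps B=0 W=0
Move 2: W@(3,1) -> caps B=0 W=0
Move 3: B@(0,0) -> caps B=0 W=0
Move 4: W@(0,1) -> caps B=0 W=0
Move 5: B@(0,3) -> caps B=0 W=0
Move 6: W@(3,3) -> caps B=0 W=0
Move 7: B@(2,0) -> caps B=0 W=0
Move 8: W@(0,2) -> caps B=0 W=0
Move 9: B@(3,2) -> caps B=0 W=0
Move 10: W@(1,3) -> caps B=0 W=1
Move 11: B@(1,2) -> caps B=0 W=1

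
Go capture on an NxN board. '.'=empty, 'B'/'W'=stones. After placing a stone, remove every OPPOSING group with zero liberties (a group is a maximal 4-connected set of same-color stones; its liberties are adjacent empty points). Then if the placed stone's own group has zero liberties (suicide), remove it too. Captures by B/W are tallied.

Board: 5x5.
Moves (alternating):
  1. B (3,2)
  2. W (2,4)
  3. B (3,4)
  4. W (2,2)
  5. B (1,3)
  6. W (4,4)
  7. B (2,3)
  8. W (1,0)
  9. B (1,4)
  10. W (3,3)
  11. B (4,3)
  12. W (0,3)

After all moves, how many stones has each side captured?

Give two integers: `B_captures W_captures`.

Move 1: B@(3,2) -> caps B=0 W=0
Move 2: W@(2,4) -> caps B=0 W=0
Move 3: B@(3,4) -> caps B=0 W=0
Move 4: W@(2,2) -> caps B=0 W=0
Move 5: B@(1,3) -> caps B=0 W=0
Move 6: W@(4,4) -> caps B=0 W=0
Move 7: B@(2,3) -> caps B=0 W=0
Move 8: W@(1,0) -> caps B=0 W=0
Move 9: B@(1,4) -> caps B=1 W=0
Move 10: W@(3,3) -> caps B=1 W=0
Move 11: B@(4,3) -> caps B=3 W=0
Move 12: W@(0,3) -> caps B=3 W=0

Answer: 3 0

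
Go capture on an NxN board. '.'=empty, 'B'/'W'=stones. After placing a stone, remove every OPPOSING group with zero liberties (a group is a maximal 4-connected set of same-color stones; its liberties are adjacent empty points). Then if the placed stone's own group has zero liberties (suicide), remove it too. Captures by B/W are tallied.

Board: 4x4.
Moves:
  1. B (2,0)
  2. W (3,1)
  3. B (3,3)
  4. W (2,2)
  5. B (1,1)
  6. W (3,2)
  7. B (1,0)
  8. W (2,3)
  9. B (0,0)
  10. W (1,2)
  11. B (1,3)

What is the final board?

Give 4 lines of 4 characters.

Move 1: B@(2,0) -> caps B=0 W=0
Move 2: W@(3,1) -> caps B=0 W=0
Move 3: B@(3,3) -> caps B=0 W=0
Move 4: W@(2,2) -> caps B=0 W=0
Move 5: B@(1,1) -> caps B=0 W=0
Move 6: W@(3,2) -> caps B=0 W=0
Move 7: B@(1,0) -> caps B=0 W=0
Move 8: W@(2,3) -> caps B=0 W=1
Move 9: B@(0,0) -> caps B=0 W=1
Move 10: W@(1,2) -> caps B=0 W=1
Move 11: B@(1,3) -> caps B=0 W=1

Answer: B...
BBWB
B.WW
.WW.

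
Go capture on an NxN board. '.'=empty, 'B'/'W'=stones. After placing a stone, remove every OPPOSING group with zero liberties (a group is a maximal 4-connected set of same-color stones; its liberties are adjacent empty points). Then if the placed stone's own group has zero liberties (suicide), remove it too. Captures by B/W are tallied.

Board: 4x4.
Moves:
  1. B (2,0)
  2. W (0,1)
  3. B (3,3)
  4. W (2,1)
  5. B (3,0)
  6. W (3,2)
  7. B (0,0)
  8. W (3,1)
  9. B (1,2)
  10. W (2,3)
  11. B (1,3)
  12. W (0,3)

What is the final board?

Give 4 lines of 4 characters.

Answer: BW.W
..BB
BW.W
BWW.

Derivation:
Move 1: B@(2,0) -> caps B=0 W=0
Move 2: W@(0,1) -> caps B=0 W=0
Move 3: B@(3,3) -> caps B=0 W=0
Move 4: W@(2,1) -> caps B=0 W=0
Move 5: B@(3,0) -> caps B=0 W=0
Move 6: W@(3,2) -> caps B=0 W=0
Move 7: B@(0,0) -> caps B=0 W=0
Move 8: W@(3,1) -> caps B=0 W=0
Move 9: B@(1,2) -> caps B=0 W=0
Move 10: W@(2,3) -> caps B=0 W=1
Move 11: B@(1,3) -> caps B=0 W=1
Move 12: W@(0,3) -> caps B=0 W=1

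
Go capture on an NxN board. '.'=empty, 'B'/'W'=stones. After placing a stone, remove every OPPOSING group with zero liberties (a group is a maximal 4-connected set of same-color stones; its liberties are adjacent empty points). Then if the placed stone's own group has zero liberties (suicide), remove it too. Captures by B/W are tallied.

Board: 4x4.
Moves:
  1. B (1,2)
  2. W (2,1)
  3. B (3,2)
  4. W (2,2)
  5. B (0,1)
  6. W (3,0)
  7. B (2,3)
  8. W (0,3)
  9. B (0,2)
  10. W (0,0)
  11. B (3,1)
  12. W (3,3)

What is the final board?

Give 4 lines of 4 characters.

Move 1: B@(1,2) -> caps B=0 W=0
Move 2: W@(2,1) -> caps B=0 W=0
Move 3: B@(3,2) -> caps B=0 W=0
Move 4: W@(2,2) -> caps B=0 W=0
Move 5: B@(0,1) -> caps B=0 W=0
Move 6: W@(3,0) -> caps B=0 W=0
Move 7: B@(2,3) -> caps B=0 W=0
Move 8: W@(0,3) -> caps B=0 W=0
Move 9: B@(0,2) -> caps B=0 W=0
Move 10: W@(0,0) -> caps B=0 W=0
Move 11: B@(3,1) -> caps B=0 W=0
Move 12: W@(3,3) -> caps B=0 W=2

Answer: WBBW
..B.
.WWB
W..W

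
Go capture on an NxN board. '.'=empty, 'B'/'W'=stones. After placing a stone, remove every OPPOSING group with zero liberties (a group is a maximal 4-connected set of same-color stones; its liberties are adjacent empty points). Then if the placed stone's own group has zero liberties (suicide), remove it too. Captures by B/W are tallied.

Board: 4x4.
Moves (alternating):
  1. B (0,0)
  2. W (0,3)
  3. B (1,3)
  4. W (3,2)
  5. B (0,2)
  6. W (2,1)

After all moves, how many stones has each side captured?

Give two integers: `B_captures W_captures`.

Answer: 1 0

Derivation:
Move 1: B@(0,0) -> caps B=0 W=0
Move 2: W@(0,3) -> caps B=0 W=0
Move 3: B@(1,3) -> caps B=0 W=0
Move 4: W@(3,2) -> caps B=0 W=0
Move 5: B@(0,2) -> caps B=1 W=0
Move 6: W@(2,1) -> caps B=1 W=0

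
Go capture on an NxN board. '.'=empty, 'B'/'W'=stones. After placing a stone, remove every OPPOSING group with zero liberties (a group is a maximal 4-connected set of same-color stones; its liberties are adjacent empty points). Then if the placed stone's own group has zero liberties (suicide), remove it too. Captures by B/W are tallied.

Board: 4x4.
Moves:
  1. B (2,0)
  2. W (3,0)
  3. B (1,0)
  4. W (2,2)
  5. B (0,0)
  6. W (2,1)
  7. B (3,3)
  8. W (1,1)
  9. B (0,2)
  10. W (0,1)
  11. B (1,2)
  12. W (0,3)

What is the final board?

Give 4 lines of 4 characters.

Answer: .WBW
.WB.
.WW.
W..B

Derivation:
Move 1: B@(2,0) -> caps B=0 W=0
Move 2: W@(3,0) -> caps B=0 W=0
Move 3: B@(1,0) -> caps B=0 W=0
Move 4: W@(2,2) -> caps B=0 W=0
Move 5: B@(0,0) -> caps B=0 W=0
Move 6: W@(2,1) -> caps B=0 W=0
Move 7: B@(3,3) -> caps B=0 W=0
Move 8: W@(1,1) -> caps B=0 W=0
Move 9: B@(0,2) -> caps B=0 W=0
Move 10: W@(0,1) -> caps B=0 W=3
Move 11: B@(1,2) -> caps B=0 W=3
Move 12: W@(0,3) -> caps B=0 W=3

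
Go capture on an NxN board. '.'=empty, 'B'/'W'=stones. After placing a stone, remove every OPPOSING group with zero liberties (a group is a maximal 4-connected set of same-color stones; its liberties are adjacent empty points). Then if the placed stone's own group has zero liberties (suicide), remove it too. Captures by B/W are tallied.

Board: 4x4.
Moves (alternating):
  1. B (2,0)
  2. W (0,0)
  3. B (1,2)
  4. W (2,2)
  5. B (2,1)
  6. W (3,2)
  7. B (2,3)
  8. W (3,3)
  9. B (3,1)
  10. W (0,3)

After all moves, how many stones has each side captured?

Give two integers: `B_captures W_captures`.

Move 1: B@(2,0) -> caps B=0 W=0
Move 2: W@(0,0) -> caps B=0 W=0
Move 3: B@(1,2) -> caps B=0 W=0
Move 4: W@(2,2) -> caps B=0 W=0
Move 5: B@(2,1) -> caps B=0 W=0
Move 6: W@(3,2) -> caps B=0 W=0
Move 7: B@(2,3) -> caps B=0 W=0
Move 8: W@(3,3) -> caps B=0 W=0
Move 9: B@(3,1) -> caps B=3 W=0
Move 10: W@(0,3) -> caps B=3 W=0

Answer: 3 0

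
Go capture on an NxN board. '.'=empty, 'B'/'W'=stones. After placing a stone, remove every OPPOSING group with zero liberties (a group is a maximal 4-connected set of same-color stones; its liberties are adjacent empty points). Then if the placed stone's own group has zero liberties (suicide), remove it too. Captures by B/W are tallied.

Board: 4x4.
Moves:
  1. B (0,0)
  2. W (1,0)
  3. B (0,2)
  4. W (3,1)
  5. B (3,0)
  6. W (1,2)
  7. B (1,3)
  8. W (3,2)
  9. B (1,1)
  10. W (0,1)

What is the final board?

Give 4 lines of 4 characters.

Answer: .WB.
WBWB
....
BWW.

Derivation:
Move 1: B@(0,0) -> caps B=0 W=0
Move 2: W@(1,0) -> caps B=0 W=0
Move 3: B@(0,2) -> caps B=0 W=0
Move 4: W@(3,1) -> caps B=0 W=0
Move 5: B@(3,0) -> caps B=0 W=0
Move 6: W@(1,2) -> caps B=0 W=0
Move 7: B@(1,3) -> caps B=0 W=0
Move 8: W@(3,2) -> caps B=0 W=0
Move 9: B@(1,1) -> caps B=0 W=0
Move 10: W@(0,1) -> caps B=0 W=1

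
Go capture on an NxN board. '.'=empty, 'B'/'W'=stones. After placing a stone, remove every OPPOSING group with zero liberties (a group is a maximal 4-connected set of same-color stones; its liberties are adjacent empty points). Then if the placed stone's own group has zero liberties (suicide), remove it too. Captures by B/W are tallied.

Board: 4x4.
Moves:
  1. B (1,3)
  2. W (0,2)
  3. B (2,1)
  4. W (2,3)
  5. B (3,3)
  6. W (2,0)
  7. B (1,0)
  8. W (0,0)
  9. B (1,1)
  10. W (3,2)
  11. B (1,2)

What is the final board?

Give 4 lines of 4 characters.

Answer: W.W.
BBBB
WB.W
..W.

Derivation:
Move 1: B@(1,3) -> caps B=0 W=0
Move 2: W@(0,2) -> caps B=0 W=0
Move 3: B@(2,1) -> caps B=0 W=0
Move 4: W@(2,3) -> caps B=0 W=0
Move 5: B@(3,3) -> caps B=0 W=0
Move 6: W@(2,0) -> caps B=0 W=0
Move 7: B@(1,0) -> caps B=0 W=0
Move 8: W@(0,0) -> caps B=0 W=0
Move 9: B@(1,1) -> caps B=0 W=0
Move 10: W@(3,2) -> caps B=0 W=1
Move 11: B@(1,2) -> caps B=0 W=1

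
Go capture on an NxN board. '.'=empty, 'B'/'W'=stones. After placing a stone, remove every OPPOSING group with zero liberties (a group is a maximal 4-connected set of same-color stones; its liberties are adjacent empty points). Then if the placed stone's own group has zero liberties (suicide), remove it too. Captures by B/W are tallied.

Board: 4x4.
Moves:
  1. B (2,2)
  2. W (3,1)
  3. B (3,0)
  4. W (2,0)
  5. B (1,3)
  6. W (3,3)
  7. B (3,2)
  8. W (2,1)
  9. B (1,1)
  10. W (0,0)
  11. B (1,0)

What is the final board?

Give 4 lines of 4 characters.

Answer: W...
BB.B
WWB.
.WBW

Derivation:
Move 1: B@(2,2) -> caps B=0 W=0
Move 2: W@(3,1) -> caps B=0 W=0
Move 3: B@(3,0) -> caps B=0 W=0
Move 4: W@(2,0) -> caps B=0 W=1
Move 5: B@(1,3) -> caps B=0 W=1
Move 6: W@(3,3) -> caps B=0 W=1
Move 7: B@(3,2) -> caps B=0 W=1
Move 8: W@(2,1) -> caps B=0 W=1
Move 9: B@(1,1) -> caps B=0 W=1
Move 10: W@(0,0) -> caps B=0 W=1
Move 11: B@(1,0) -> caps B=0 W=1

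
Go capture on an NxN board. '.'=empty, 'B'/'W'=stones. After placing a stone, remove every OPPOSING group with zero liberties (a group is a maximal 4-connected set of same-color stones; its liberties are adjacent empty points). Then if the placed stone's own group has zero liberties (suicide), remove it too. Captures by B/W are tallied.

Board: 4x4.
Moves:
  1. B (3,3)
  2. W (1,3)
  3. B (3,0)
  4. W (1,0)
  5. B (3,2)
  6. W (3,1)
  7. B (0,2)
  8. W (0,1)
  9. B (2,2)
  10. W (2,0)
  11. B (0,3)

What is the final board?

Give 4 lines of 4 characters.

Move 1: B@(3,3) -> caps B=0 W=0
Move 2: W@(1,3) -> caps B=0 W=0
Move 3: B@(3,0) -> caps B=0 W=0
Move 4: W@(1,0) -> caps B=0 W=0
Move 5: B@(3,2) -> caps B=0 W=0
Move 6: W@(3,1) -> caps B=0 W=0
Move 7: B@(0,2) -> caps B=0 W=0
Move 8: W@(0,1) -> caps B=0 W=0
Move 9: B@(2,2) -> caps B=0 W=0
Move 10: W@(2,0) -> caps B=0 W=1
Move 11: B@(0,3) -> caps B=0 W=1

Answer: .WBB
W..W
W.B.
.WBB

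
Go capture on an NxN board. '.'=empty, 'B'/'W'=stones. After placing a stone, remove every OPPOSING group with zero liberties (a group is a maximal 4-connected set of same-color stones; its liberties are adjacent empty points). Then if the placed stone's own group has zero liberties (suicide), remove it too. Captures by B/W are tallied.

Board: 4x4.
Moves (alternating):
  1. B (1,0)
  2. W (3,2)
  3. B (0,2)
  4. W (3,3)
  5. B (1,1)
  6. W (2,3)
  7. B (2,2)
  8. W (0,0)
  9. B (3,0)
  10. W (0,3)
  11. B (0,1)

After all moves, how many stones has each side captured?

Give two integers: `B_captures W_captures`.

Answer: 1 0

Derivation:
Move 1: B@(1,0) -> caps B=0 W=0
Move 2: W@(3,2) -> caps B=0 W=0
Move 3: B@(0,2) -> caps B=0 W=0
Move 4: W@(3,3) -> caps B=0 W=0
Move 5: B@(1,1) -> caps B=0 W=0
Move 6: W@(2,3) -> caps B=0 W=0
Move 7: B@(2,2) -> caps B=0 W=0
Move 8: W@(0,0) -> caps B=0 W=0
Move 9: B@(3,0) -> caps B=0 W=0
Move 10: W@(0,3) -> caps B=0 W=0
Move 11: B@(0,1) -> caps B=1 W=0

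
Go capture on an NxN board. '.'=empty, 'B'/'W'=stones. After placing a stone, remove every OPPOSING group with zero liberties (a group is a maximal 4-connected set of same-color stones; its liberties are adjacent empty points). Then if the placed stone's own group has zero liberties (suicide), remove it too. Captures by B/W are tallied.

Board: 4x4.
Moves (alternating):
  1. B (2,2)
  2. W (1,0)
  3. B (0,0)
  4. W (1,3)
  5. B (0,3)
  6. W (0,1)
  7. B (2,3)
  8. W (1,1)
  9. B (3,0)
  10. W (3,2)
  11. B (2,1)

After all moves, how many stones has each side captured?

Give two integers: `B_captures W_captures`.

Answer: 0 1

Derivation:
Move 1: B@(2,2) -> caps B=0 W=0
Move 2: W@(1,0) -> caps B=0 W=0
Move 3: B@(0,0) -> caps B=0 W=0
Move 4: W@(1,3) -> caps B=0 W=0
Move 5: B@(0,3) -> caps B=0 W=0
Move 6: W@(0,1) -> caps B=0 W=1
Move 7: B@(2,3) -> caps B=0 W=1
Move 8: W@(1,1) -> caps B=0 W=1
Move 9: B@(3,0) -> caps B=0 W=1
Move 10: W@(3,2) -> caps B=0 W=1
Move 11: B@(2,1) -> caps B=0 W=1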